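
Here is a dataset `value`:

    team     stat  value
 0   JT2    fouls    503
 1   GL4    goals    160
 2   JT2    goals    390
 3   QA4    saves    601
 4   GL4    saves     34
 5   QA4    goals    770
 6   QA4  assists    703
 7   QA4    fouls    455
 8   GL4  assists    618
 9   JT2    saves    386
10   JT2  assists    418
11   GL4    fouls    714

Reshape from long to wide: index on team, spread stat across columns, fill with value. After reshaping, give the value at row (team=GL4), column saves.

Wide layout: rows indexed by team, columns are the 4 distinct stat values (fouls, goals, saves, assists).
Cell (team=GL4, stat=saves) draws from the long row where team=GL4 and stat=saves, which has value=34.

34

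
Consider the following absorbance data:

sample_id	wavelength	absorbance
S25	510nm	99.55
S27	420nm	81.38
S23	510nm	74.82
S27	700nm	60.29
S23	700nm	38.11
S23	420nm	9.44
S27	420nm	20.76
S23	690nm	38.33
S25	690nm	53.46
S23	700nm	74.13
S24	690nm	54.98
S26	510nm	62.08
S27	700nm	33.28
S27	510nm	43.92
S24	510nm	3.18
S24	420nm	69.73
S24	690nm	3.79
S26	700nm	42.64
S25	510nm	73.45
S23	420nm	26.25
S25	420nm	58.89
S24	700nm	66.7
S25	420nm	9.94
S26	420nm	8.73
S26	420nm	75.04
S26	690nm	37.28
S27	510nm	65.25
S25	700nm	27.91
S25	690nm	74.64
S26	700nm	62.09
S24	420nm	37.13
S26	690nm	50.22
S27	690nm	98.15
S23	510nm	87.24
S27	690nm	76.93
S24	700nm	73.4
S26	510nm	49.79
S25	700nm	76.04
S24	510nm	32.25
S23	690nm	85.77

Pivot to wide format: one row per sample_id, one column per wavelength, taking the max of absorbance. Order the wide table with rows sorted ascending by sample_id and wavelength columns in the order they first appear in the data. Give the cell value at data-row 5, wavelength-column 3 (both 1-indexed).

With rows sorted ascending by sample_id, row 5 is sample_id=S27. wavelength columns in first-appearance order: 510nm, 420nm, 700nm, 690nm; column 3 is 700nm.
Long rows with sample_id=S27, wavelength=700nm: max(60.29, 33.28) = 60.29.

60.29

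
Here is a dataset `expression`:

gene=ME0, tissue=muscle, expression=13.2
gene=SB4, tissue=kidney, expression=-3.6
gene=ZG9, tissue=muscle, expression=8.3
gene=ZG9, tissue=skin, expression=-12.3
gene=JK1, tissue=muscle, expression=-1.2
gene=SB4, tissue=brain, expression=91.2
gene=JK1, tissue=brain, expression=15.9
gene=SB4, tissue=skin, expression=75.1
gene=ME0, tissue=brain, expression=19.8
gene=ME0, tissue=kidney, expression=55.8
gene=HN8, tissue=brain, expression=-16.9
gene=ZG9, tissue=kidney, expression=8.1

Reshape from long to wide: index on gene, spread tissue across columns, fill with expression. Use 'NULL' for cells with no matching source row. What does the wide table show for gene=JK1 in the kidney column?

NULL

No long-format row has gene=JK1 and tissue=kidney, so the cell is NULL.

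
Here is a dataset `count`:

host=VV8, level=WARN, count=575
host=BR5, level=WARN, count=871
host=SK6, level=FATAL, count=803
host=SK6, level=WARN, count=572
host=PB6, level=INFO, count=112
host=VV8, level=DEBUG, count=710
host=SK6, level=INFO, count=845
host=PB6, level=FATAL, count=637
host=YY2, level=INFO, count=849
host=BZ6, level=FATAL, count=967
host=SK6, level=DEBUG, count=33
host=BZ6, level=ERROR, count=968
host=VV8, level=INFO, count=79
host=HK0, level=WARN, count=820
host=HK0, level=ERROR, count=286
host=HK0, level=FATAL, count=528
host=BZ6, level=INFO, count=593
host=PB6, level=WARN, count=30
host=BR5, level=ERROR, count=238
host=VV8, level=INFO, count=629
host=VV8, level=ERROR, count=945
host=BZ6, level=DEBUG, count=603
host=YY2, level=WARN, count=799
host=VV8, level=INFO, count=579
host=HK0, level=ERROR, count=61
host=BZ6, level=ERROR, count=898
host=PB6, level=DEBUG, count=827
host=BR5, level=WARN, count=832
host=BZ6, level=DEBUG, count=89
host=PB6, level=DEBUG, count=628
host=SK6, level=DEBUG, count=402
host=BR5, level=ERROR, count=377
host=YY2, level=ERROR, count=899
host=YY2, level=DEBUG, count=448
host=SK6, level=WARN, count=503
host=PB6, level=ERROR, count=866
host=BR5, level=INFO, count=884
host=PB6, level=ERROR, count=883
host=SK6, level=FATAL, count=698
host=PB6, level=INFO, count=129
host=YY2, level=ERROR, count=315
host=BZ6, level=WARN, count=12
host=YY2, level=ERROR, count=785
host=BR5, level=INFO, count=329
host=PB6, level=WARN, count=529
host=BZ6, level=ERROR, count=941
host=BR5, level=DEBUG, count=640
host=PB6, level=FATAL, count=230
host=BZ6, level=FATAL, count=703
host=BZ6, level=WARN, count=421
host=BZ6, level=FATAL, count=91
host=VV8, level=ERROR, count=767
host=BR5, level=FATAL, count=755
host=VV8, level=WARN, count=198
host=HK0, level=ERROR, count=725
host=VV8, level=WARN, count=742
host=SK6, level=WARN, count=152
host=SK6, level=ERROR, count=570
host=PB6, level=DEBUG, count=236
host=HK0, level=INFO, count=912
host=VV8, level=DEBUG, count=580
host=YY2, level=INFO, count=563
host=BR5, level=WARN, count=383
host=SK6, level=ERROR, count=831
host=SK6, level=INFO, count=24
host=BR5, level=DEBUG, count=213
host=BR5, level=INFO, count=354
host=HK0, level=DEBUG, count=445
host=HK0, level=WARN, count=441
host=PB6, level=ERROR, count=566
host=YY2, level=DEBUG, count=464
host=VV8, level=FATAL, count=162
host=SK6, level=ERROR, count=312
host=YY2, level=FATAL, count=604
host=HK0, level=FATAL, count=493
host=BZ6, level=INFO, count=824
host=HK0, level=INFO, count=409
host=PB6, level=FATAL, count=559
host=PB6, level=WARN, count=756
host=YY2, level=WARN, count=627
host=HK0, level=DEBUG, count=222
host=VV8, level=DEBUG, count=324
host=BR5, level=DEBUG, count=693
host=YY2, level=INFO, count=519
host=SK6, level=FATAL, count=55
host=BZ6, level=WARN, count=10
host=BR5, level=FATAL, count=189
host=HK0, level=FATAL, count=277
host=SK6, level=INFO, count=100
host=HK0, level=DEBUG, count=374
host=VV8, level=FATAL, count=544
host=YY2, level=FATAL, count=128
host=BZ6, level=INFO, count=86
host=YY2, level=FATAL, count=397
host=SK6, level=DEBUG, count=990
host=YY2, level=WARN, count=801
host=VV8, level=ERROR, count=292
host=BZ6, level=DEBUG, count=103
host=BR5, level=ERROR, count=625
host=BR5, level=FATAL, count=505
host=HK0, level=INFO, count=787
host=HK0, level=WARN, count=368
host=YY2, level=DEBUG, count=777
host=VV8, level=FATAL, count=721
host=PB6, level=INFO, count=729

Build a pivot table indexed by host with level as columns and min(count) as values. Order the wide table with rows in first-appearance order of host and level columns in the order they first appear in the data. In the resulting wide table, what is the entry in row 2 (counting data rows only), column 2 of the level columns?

189

With rows in first-appearance order of host, row 2 is host=BR5. level columns in first-appearance order: WARN, FATAL, INFO, DEBUG, ERROR; column 2 is FATAL.
Long rows with host=BR5, level=FATAL: min(755, 189, 505) = 189.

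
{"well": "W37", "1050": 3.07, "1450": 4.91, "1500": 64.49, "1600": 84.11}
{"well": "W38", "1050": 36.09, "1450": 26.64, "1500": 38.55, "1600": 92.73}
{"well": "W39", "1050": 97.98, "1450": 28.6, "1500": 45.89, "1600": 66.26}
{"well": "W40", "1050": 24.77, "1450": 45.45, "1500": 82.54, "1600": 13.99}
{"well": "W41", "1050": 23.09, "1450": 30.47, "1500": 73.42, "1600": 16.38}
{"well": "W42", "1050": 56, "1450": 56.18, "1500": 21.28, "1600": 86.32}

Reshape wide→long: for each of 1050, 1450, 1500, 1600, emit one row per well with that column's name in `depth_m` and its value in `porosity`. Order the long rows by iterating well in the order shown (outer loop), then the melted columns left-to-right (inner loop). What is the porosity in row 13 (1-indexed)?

24 rows total (6 × 4). Row 13: index ⌊(13-1)/4⌋ = 3 into well → W40; (13-1) mod 4 = 0 into the melted columns → 1050.
So row 13 is (W40, 1050, 24.77); porosity = 24.77.

24.77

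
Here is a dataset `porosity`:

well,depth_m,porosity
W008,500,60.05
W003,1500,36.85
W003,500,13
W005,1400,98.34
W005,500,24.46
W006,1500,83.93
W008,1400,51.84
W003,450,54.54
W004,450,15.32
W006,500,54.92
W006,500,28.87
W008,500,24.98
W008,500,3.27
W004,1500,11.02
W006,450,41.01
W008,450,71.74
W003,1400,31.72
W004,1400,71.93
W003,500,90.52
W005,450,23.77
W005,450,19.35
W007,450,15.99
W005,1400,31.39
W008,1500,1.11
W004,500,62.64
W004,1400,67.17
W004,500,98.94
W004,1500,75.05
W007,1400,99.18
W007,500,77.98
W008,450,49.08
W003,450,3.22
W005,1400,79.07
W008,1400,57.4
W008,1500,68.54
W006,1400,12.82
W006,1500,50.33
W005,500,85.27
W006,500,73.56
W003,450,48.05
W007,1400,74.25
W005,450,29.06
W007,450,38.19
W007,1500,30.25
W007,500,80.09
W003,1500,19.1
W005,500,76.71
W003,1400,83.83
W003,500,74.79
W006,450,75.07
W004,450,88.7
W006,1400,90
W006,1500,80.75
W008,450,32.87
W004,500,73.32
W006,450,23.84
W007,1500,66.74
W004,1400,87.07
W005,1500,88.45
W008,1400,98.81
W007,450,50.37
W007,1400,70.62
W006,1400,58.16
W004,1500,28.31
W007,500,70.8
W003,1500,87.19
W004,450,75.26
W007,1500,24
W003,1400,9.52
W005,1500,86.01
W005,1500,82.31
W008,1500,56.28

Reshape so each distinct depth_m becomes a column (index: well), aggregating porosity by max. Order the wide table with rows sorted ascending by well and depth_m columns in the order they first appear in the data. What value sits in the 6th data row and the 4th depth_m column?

71.74

With rows sorted ascending by well, row 6 is well=W008. depth_m columns in first-appearance order: 500, 1500, 1400, 450; column 4 is 450.
Long rows with well=W008, depth_m=450: max(71.74, 49.08, 32.87) = 71.74.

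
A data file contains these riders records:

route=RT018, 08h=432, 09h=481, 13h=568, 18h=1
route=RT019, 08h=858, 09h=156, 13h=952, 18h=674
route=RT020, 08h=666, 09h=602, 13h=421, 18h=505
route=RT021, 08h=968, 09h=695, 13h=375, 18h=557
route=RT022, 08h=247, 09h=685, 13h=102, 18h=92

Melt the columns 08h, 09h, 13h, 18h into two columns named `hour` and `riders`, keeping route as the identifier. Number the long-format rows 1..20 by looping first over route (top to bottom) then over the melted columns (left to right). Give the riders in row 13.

20 rows total (5 × 4). Row 13: index ⌊(13-1)/4⌋ = 3 into route → RT021; (13-1) mod 4 = 0 into the melted columns → 08h.
So row 13 is (RT021, 08h, 968); riders = 968.

968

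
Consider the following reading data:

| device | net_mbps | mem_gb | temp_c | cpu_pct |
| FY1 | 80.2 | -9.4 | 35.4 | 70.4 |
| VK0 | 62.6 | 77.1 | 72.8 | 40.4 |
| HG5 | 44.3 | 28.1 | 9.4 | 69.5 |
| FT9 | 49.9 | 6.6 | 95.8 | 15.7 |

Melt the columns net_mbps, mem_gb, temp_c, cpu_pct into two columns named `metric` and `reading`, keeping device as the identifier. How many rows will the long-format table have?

16

4 device values × 4 melted columns = 16 rows.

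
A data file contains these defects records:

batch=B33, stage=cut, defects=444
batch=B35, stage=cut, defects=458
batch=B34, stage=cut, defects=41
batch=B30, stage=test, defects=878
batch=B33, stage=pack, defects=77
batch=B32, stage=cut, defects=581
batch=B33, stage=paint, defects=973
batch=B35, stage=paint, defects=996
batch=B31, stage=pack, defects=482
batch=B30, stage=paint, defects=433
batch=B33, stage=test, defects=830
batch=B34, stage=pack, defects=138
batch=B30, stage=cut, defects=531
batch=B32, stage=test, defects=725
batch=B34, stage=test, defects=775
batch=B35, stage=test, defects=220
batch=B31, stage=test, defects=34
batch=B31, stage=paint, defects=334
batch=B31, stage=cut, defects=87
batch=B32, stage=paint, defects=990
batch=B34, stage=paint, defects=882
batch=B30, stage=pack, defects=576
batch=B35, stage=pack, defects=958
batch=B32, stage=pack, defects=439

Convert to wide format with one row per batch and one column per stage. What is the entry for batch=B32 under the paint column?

Wide layout: rows indexed by batch, columns are the 4 distinct stage values (cut, test, pack, paint).
Cell (batch=B32, stage=paint) draws from the long row where batch=B32 and stage=paint, which has defects=990.

990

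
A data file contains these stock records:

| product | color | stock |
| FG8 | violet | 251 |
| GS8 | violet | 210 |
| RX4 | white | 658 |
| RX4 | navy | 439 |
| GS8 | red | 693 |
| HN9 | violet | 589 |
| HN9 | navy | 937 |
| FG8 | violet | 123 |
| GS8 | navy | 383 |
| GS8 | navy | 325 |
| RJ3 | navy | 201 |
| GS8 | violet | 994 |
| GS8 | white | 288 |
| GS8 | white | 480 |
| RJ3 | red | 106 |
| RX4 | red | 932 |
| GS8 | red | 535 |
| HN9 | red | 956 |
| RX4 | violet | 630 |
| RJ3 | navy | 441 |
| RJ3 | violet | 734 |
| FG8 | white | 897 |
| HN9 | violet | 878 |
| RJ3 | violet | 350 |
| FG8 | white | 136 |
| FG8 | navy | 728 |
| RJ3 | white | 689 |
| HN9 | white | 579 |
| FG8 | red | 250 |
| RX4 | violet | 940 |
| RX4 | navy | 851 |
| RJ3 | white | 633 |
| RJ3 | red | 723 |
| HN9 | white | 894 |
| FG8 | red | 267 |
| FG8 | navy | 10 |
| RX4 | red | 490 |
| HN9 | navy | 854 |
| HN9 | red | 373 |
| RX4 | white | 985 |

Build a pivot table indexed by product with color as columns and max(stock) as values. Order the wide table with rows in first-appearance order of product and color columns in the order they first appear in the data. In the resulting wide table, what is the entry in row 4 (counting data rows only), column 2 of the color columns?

894

With rows in first-appearance order of product, row 4 is product=HN9. color columns in first-appearance order: violet, white, navy, red; column 2 is white.
Long rows with product=HN9, color=white: max(579, 894) = 894.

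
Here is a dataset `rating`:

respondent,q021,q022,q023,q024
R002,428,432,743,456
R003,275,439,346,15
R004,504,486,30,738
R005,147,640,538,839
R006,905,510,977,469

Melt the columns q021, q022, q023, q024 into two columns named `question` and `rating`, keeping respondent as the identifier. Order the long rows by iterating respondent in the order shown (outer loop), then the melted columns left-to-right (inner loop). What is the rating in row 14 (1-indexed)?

640

20 rows total (5 × 4). Row 14: index ⌊(14-1)/4⌋ = 3 into respondent → R005; (14-1) mod 4 = 1 into the melted columns → q022.
So row 14 is (R005, q022, 640); rating = 640.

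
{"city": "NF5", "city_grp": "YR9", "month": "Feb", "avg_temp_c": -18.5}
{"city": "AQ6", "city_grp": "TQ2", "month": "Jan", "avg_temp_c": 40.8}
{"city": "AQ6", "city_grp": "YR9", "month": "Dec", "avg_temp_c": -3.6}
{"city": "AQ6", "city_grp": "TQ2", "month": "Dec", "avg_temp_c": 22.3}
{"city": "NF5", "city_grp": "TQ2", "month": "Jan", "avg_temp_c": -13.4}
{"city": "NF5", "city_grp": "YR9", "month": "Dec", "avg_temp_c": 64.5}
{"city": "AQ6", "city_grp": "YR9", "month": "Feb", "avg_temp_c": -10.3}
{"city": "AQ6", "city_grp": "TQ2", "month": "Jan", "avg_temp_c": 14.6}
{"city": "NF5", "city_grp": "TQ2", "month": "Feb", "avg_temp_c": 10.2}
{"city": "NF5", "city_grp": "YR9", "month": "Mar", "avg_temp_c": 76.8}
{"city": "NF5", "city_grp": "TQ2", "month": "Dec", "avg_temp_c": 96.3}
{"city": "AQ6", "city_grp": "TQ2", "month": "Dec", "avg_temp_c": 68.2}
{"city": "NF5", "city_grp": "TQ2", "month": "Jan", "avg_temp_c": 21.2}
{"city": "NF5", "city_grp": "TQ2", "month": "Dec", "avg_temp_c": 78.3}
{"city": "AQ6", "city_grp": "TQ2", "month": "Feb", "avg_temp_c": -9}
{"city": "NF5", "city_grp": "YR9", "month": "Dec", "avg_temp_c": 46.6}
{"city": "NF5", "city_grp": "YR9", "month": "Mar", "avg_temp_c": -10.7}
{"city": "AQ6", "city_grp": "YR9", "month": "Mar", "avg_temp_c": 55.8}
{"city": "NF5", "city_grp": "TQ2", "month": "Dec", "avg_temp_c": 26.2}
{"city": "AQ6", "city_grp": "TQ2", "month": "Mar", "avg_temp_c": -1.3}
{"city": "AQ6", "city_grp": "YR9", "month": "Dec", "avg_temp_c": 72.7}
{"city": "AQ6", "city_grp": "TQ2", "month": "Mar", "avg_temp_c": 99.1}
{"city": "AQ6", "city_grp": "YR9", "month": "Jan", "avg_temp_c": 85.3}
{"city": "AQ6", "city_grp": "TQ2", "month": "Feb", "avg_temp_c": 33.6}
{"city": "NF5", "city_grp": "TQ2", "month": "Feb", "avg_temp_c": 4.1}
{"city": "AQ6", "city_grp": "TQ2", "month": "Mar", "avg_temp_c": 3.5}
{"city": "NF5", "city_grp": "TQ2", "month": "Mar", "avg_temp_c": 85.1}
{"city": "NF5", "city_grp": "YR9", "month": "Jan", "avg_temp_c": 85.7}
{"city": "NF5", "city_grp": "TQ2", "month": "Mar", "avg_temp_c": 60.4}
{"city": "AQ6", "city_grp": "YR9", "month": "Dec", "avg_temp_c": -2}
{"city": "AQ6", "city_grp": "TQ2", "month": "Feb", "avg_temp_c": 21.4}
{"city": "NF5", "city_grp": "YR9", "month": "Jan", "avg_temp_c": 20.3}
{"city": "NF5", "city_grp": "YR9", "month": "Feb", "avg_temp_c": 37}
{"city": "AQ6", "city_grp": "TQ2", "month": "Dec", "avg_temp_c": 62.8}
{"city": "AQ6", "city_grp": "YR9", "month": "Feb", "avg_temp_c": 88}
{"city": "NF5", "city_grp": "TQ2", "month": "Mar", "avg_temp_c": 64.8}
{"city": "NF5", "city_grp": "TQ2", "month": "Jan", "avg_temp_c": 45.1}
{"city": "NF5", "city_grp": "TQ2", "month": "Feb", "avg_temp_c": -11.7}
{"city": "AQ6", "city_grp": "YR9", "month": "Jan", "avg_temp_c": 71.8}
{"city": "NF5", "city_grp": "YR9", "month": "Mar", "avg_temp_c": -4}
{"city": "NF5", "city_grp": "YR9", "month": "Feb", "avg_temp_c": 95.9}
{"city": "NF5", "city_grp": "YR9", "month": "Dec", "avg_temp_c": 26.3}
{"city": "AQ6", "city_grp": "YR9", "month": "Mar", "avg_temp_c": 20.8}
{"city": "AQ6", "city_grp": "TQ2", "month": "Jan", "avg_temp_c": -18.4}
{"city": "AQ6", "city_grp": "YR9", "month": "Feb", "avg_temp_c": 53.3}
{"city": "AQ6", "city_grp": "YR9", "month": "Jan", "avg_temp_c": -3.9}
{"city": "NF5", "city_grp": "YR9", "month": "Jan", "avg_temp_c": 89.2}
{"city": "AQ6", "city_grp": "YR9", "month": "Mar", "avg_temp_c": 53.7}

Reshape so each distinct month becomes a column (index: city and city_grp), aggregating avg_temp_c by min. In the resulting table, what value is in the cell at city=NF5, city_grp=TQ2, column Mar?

Rows with city=NF5, city_grp=TQ2 and month=Mar: avg_temp_c values are 85.1, 60.4, 64.8.
min(85.1, 60.4, 64.8) = 60.4.

60.4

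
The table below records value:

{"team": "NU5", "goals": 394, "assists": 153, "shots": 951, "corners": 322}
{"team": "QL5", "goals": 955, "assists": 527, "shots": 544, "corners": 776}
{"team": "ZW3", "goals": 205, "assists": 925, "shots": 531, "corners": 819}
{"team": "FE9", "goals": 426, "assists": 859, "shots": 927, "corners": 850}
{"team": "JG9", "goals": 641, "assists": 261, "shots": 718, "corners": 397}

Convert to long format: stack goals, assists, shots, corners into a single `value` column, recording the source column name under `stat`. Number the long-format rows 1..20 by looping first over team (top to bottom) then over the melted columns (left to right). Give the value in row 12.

819

20 rows total (5 × 4). Row 12: index ⌊(12-1)/4⌋ = 2 into team → ZW3; (12-1) mod 4 = 3 into the melted columns → corners.
So row 12 is (ZW3, corners, 819); value = 819.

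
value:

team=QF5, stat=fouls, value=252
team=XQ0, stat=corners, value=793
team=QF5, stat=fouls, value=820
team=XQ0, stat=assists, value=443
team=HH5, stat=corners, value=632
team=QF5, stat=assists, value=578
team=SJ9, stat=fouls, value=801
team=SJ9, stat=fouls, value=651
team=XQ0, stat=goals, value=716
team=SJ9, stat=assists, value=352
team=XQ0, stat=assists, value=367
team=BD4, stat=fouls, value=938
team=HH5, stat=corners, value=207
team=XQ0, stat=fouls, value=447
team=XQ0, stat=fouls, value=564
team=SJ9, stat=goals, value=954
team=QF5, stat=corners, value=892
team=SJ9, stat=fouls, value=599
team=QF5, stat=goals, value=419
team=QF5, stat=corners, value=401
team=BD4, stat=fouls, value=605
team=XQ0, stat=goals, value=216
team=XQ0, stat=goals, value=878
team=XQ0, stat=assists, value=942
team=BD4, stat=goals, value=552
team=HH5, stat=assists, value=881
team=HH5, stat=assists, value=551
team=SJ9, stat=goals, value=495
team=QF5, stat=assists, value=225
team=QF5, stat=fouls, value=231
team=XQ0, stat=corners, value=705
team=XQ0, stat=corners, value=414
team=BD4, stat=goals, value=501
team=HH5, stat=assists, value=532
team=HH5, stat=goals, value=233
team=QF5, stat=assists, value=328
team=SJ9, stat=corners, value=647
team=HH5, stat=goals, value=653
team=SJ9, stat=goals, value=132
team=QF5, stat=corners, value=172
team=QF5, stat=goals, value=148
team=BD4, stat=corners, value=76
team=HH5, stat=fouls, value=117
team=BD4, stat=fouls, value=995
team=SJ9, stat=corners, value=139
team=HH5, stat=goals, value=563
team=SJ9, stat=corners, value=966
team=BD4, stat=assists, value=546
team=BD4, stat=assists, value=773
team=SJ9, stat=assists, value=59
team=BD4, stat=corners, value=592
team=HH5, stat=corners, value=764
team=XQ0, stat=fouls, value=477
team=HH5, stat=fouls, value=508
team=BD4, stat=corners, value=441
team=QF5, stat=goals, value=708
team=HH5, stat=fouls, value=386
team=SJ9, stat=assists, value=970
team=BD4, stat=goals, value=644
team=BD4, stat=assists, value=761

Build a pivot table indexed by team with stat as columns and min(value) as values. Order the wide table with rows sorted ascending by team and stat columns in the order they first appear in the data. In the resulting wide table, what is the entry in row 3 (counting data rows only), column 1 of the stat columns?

With rows sorted ascending by team, row 3 is team=QF5. stat columns in first-appearance order: fouls, corners, assists, goals; column 1 is fouls.
Long rows with team=QF5, stat=fouls: min(252, 820, 231) = 231.

231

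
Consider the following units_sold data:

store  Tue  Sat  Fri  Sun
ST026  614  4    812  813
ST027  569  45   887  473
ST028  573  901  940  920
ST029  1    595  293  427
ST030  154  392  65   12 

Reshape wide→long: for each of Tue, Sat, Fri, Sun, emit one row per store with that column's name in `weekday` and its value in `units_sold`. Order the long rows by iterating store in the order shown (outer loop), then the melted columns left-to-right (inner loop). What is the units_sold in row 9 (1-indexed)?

573

20 rows total (5 × 4). Row 9: index ⌊(9-1)/4⌋ = 2 into store → ST028; (9-1) mod 4 = 0 into the melted columns → Tue.
So row 9 is (ST028, Tue, 573); units_sold = 573.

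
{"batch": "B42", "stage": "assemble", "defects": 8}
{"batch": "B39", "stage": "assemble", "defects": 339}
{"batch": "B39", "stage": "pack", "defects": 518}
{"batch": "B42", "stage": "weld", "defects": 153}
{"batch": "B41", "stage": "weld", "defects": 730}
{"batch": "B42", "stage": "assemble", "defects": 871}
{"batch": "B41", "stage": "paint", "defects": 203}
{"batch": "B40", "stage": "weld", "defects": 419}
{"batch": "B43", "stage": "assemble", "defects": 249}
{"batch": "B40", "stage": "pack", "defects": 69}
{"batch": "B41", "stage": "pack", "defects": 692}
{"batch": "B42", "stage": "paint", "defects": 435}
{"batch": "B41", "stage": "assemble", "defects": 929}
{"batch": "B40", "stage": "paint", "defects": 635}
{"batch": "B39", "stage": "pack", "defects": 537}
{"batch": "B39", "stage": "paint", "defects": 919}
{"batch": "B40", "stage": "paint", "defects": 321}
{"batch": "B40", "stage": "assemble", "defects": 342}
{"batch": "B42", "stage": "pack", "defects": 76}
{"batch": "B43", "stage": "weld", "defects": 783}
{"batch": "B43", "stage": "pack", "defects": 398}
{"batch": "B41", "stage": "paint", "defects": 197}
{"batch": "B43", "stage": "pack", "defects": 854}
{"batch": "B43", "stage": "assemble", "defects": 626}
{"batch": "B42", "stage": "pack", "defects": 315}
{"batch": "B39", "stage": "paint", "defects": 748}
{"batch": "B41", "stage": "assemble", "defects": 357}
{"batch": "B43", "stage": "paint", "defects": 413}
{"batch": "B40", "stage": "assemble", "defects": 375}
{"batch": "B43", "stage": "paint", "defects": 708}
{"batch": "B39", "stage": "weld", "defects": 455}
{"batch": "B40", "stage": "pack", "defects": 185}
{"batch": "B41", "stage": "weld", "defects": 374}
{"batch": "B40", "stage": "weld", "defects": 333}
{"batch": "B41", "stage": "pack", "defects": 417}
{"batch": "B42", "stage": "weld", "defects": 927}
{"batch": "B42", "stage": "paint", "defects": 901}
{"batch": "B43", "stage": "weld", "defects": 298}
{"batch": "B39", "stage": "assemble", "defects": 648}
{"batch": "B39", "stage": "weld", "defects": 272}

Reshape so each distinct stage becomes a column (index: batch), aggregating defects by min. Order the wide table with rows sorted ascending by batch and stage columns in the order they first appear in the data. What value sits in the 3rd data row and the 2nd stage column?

With rows sorted ascending by batch, row 3 is batch=B41. stage columns in first-appearance order: assemble, pack, weld, paint; column 2 is pack.
Long rows with batch=B41, stage=pack: min(692, 417) = 417.

417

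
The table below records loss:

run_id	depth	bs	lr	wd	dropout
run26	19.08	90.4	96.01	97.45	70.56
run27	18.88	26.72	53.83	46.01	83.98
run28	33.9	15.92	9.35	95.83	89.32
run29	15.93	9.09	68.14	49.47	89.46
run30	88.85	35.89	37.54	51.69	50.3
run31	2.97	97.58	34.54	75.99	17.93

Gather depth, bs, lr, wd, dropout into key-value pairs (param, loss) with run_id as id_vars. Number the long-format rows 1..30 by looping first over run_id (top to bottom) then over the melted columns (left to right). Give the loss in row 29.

30 rows total (6 × 5). Row 29: index ⌊(29-1)/5⌋ = 5 into run_id → run31; (29-1) mod 5 = 3 into the melted columns → wd.
So row 29 is (run31, wd, 75.99); loss = 75.99.

75.99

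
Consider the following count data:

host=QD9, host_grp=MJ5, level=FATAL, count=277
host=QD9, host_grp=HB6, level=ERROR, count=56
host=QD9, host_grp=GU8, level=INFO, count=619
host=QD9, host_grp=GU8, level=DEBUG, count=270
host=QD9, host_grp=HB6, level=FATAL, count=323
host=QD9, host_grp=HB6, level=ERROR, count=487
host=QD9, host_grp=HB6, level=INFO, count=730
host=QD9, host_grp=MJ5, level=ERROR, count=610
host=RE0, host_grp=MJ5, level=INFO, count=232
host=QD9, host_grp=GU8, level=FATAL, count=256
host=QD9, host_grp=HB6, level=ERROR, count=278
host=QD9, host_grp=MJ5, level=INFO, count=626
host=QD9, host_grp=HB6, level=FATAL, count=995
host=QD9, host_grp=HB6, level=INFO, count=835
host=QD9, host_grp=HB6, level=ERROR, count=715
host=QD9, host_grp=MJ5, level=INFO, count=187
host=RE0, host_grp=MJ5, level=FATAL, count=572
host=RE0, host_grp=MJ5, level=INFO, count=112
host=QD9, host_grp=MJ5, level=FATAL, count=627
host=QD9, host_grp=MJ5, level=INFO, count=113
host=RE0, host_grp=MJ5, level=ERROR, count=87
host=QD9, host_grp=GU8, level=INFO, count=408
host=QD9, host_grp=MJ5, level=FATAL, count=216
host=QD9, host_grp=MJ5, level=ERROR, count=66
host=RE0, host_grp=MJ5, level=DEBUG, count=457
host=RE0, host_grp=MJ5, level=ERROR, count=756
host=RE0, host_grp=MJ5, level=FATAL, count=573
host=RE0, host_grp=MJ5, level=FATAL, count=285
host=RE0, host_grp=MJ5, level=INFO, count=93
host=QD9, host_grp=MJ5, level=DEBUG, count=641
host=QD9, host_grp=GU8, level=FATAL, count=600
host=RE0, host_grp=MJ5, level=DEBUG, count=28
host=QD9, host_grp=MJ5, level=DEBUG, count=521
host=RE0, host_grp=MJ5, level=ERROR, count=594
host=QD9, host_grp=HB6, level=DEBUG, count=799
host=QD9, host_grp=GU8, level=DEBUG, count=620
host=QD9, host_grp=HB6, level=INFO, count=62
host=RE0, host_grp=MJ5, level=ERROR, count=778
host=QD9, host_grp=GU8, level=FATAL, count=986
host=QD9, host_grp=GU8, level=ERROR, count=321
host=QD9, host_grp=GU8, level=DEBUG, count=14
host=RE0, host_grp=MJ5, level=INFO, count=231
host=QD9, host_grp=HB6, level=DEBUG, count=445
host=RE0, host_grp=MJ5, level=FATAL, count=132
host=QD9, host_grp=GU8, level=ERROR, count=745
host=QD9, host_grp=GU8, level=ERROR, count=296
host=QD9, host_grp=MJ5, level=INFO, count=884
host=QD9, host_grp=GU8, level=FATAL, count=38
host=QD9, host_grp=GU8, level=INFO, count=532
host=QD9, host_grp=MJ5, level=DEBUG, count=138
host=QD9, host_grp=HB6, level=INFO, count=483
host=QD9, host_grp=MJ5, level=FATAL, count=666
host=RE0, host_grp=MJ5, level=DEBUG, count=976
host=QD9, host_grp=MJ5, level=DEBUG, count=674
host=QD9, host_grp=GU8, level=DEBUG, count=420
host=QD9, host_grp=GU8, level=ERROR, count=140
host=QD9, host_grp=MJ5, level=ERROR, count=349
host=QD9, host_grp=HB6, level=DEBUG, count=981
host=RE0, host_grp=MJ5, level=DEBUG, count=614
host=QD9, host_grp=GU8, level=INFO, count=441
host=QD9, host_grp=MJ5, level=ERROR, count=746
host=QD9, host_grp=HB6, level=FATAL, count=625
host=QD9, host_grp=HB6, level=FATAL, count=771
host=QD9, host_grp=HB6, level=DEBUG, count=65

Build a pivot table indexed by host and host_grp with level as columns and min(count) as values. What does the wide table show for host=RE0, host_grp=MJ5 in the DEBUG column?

28

Rows with host=RE0, host_grp=MJ5 and level=DEBUG: count values are 457, 28, 976, 614.
min(457, 28, 976, 614) = 28.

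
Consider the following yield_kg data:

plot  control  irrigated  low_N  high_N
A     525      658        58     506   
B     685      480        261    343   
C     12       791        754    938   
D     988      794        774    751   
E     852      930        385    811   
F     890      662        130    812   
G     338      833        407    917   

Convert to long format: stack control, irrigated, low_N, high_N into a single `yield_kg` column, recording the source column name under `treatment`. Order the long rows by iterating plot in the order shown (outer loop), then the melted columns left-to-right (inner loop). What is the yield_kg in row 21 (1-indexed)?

890

28 rows total (7 × 4). Row 21: index ⌊(21-1)/4⌋ = 5 into plot → F; (21-1) mod 4 = 0 into the melted columns → control.
So row 21 is (F, control, 890); yield_kg = 890.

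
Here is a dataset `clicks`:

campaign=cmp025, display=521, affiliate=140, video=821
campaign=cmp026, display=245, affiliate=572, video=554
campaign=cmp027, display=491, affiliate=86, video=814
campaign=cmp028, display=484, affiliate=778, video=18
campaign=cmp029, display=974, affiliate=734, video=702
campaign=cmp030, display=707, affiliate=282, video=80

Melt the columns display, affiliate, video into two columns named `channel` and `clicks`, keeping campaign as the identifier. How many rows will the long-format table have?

18

6 campaign values × 3 melted columns = 18 rows.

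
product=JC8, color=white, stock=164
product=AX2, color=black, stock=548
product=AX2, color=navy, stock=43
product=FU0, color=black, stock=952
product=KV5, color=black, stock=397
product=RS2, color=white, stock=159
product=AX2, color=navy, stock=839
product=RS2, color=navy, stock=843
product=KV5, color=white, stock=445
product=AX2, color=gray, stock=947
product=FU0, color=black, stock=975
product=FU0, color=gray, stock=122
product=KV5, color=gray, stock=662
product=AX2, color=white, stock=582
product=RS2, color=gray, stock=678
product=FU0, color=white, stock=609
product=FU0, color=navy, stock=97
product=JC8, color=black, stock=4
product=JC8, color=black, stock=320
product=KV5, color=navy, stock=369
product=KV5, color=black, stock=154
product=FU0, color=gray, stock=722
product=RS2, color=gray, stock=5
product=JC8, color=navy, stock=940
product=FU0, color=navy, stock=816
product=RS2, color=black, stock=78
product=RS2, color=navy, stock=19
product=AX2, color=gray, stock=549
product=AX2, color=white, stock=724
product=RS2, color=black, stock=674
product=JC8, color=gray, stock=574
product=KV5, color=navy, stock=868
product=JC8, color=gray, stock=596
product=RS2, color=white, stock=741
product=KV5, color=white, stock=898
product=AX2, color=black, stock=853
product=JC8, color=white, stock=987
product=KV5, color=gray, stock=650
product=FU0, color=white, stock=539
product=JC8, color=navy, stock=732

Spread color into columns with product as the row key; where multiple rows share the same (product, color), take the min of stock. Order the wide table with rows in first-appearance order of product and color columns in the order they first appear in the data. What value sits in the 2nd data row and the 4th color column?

549

With rows in first-appearance order of product, row 2 is product=AX2. color columns in first-appearance order: white, black, navy, gray; column 4 is gray.
Long rows with product=AX2, color=gray: min(947, 549) = 549.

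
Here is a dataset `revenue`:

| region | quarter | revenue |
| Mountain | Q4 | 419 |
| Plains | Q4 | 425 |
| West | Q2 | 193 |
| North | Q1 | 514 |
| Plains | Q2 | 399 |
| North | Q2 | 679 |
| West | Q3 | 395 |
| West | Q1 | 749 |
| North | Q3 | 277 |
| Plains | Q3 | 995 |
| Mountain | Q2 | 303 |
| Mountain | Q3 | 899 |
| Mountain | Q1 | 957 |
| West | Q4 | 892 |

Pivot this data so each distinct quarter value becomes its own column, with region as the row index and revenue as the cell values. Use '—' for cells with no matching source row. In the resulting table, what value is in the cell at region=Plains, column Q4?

425

The long row with region=Plains, quarter=Q4 has revenue=425.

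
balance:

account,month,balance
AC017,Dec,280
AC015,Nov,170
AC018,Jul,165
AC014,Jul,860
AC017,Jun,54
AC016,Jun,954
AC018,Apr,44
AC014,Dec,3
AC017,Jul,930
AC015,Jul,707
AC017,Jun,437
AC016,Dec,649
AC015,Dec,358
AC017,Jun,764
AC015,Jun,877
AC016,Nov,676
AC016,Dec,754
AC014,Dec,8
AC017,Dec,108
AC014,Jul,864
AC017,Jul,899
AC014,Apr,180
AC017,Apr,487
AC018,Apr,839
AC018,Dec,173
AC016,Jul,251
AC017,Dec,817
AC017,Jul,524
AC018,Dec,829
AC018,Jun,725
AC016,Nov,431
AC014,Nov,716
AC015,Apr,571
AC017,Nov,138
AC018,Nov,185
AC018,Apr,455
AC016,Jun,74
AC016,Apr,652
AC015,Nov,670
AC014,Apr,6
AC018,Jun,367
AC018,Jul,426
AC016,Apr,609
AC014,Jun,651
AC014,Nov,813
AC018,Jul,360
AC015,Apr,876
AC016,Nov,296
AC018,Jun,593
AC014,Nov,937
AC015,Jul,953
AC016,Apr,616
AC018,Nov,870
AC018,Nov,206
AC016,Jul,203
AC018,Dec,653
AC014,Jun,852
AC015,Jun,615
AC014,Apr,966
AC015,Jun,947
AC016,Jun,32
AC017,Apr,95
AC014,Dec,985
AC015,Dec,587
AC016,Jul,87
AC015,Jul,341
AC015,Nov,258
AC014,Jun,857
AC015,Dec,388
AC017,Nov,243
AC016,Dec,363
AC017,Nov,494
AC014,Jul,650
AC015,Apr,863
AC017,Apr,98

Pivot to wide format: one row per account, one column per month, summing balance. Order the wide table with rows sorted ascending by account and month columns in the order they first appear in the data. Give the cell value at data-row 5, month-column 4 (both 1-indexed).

With rows sorted ascending by account, row 5 is account=AC018. month columns in first-appearance order: Dec, Nov, Jul, Jun, Apr; column 4 is Jun.
Long rows with account=AC018, month=Jun: 725 + 367 + 593 = 1685.

1685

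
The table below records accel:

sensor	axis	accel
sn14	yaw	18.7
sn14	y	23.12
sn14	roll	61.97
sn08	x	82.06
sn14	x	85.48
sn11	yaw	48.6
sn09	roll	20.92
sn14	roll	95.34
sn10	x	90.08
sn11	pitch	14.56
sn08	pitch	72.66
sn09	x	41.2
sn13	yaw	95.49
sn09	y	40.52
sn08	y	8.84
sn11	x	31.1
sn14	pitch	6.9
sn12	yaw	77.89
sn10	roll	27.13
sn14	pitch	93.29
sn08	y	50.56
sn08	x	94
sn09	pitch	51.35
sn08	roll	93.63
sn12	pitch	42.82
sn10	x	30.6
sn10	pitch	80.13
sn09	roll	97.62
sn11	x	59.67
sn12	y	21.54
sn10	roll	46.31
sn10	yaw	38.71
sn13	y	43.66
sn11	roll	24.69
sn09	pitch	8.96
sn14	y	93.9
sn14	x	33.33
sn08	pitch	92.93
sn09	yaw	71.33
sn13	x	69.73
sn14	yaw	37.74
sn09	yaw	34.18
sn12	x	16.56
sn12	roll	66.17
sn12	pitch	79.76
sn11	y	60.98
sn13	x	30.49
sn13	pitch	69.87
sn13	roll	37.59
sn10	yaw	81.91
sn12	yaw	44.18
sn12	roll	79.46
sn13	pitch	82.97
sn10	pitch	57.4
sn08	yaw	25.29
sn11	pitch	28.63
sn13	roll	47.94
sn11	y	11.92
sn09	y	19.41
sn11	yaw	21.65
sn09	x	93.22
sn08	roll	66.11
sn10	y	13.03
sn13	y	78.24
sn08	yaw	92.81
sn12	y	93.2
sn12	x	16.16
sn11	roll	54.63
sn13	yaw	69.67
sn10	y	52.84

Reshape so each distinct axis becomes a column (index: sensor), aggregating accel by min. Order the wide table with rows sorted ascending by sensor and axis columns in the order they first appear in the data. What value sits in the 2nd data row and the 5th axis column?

With rows sorted ascending by sensor, row 2 is sensor=sn09. axis columns in first-appearance order: yaw, y, roll, x, pitch; column 5 is pitch.
Long rows with sensor=sn09, axis=pitch: min(51.35, 8.96) = 8.96.

8.96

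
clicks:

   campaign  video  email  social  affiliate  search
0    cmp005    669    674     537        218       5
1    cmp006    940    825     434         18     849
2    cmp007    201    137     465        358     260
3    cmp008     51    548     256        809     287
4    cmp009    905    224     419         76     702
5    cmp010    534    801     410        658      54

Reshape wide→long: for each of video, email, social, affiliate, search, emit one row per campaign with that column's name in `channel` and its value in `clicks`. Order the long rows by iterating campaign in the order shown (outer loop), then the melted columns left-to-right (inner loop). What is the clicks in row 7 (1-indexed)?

825

30 rows total (6 × 5). Row 7: index ⌊(7-1)/5⌋ = 1 into campaign → cmp006; (7-1) mod 5 = 1 into the melted columns → email.
So row 7 is (cmp006, email, 825); clicks = 825.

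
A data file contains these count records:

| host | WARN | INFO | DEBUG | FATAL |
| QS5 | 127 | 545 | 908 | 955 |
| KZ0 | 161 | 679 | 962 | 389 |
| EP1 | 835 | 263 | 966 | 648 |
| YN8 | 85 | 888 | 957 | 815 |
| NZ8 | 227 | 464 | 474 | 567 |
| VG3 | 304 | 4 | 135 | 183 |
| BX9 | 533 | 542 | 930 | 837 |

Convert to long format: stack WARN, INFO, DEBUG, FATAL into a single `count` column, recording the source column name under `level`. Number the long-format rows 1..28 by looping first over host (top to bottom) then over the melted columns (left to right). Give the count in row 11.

28 rows total (7 × 4). Row 11: index ⌊(11-1)/4⌋ = 2 into host → EP1; (11-1) mod 4 = 2 into the melted columns → DEBUG.
So row 11 is (EP1, DEBUG, 966); count = 966.

966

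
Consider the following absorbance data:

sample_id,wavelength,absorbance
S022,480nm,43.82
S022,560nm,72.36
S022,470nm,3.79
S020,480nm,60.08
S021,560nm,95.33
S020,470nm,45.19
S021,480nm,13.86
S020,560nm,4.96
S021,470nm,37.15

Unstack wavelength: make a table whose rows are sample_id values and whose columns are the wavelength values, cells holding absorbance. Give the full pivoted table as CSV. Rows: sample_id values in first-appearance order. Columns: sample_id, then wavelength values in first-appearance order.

Columns: sample_id plus the 3 distinct wavelength values (480nm, 560nm, 470nm).
For example, row S022 column 480nm takes absorbance=43.82 from the long row (S022, 480nm).

sample_id,480nm,560nm,470nm
S022,43.82,72.36,3.79
S020,60.08,4.96,45.19
S021,13.86,95.33,37.15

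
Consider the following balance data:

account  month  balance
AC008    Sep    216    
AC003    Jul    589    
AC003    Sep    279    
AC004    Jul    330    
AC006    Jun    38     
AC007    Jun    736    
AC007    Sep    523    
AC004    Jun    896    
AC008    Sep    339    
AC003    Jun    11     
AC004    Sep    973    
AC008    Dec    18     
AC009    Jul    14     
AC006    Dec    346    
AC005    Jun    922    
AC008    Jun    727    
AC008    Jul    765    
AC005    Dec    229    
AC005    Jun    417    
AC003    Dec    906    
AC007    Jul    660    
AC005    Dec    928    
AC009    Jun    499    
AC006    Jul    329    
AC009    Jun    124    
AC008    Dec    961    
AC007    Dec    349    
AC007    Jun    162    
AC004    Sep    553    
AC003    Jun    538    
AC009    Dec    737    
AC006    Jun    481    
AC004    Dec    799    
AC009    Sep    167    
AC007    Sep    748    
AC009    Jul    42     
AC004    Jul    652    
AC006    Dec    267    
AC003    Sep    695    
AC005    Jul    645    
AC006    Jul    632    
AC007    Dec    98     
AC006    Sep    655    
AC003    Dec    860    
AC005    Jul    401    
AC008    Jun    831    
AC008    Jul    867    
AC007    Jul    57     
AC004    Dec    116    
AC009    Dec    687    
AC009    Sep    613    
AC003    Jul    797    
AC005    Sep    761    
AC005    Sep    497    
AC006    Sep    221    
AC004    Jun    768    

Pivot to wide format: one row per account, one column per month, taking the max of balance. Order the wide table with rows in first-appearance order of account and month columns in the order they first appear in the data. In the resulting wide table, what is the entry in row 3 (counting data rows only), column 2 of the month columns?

652

With rows in first-appearance order of account, row 3 is account=AC004. month columns in first-appearance order: Sep, Jul, Jun, Dec; column 2 is Jul.
Long rows with account=AC004, month=Jul: max(330, 652) = 652.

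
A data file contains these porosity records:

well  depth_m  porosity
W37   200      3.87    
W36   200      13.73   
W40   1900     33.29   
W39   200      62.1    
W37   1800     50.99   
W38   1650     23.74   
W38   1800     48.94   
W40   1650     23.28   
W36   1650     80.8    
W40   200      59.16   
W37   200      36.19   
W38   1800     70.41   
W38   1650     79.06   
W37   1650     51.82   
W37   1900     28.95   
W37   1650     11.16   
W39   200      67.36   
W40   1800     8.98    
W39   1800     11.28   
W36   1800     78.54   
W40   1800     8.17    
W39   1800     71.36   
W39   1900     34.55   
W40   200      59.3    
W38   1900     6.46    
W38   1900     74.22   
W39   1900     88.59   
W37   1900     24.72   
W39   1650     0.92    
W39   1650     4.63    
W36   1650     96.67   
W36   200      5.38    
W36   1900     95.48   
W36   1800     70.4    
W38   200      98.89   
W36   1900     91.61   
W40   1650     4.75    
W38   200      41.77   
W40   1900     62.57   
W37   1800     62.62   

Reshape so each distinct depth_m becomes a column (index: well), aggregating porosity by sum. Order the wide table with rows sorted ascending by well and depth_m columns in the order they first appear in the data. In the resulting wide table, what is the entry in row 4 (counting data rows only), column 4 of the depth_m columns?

With rows sorted ascending by well, row 4 is well=W39. depth_m columns in first-appearance order: 200, 1900, 1800, 1650; column 4 is 1650.
Long rows with well=W39, depth_m=1650: 0.92 + 4.63 = 5.55.

5.55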